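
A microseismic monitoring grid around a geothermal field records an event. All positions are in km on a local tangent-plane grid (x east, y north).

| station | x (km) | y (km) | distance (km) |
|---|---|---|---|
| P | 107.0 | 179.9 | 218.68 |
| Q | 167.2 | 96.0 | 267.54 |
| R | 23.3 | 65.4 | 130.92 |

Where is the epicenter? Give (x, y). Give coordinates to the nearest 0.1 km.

Circle about each station: (x − 107.0)² + (y − 179.9)² = 218.68²; (x − 167.2)² + (y − 96.0)² = 267.54²; (x − 23.3)² + (y − 65.4)² = 130.92².
Subtracting pairs of circle equations eliminates x²+y² and gives linear equations (the radical axes):
120.4 x − 167.8 y = -30397.88
-167.4 x − 229.0 y = -8312.06
Solving the 2×2 system: x ≈ -100.0, y ≈ 109.4 km.
Check against P (with the unrounded x, y): √((x − 107.0)²+(y − 179.9)²) = 218.68 ≈ 218.68 km. ✓

x ≈ -100.0 km, y ≈ 109.4 km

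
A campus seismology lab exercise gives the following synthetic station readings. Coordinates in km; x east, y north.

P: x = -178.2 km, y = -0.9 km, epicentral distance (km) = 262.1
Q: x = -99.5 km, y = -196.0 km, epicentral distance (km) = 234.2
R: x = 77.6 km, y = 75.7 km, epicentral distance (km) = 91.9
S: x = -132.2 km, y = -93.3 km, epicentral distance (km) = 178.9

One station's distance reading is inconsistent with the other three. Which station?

Solve using three stations at a time. Using Q, R, S (subtract circle equations pairwise → linear system) gives (x, y) ≈ (15.1, 8.3).
Distances from that point to each station vs reported:
  P: calculated 193.5 vs reported 262.1 → residual 68.6 km
  Q: calculated 234.2 vs reported 234.2 → residual 0.0 km
  R: calculated 91.9 vs reported 91.9 → residual 0.0 km
  S: calculated 178.9 vs reported 178.9 → residual 0.0 km
Q, R, S are mutually consistent (residuals ≈ 0); P is off by 68.6 km.

P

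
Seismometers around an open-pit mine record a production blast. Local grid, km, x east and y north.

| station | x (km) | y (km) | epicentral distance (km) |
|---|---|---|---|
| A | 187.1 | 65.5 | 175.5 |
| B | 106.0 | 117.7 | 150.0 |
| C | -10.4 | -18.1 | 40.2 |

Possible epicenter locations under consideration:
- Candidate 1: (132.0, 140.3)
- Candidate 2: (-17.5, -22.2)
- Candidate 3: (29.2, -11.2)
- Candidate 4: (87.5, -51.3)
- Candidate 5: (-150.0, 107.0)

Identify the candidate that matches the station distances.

For each candidate, compare |candidate − station| to the reported distance:
Candidate 1: residuals A 82.6, B 115.6, C 172.8 → max 172.8 km
Candidate 2: residuals A 47.1, B 36.6, C 32.0 → max 47.1 km
Candidate 3: residuals A 0.0, B 0.0, C 0.0 → max 0.0 km
Candidate 4: residuals A 22.0, B 20.0, C 63.2 → max 63.2 km
Candidate 5: residuals A 164.1, B 106.2, C 147.3 → max 164.1 km
Only Candidate 3 has all residuals ≈ 0.

Candidate 3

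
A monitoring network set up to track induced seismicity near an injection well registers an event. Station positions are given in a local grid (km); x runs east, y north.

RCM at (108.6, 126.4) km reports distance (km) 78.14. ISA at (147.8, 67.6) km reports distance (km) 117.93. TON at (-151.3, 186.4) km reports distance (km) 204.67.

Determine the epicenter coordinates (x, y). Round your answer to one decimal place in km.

(34.7, 101.0)

Circle about each station: (x − 108.6)² + (y − 126.4)² = 78.14²; (x − 147.8)² + (y − 67.6)² = 117.93²; (x + 151.3)² + (y − 186.4)² = 204.67².
Subtracting pairs of circle equations eliminates x²+y² and gives linear equations (the radical axes):
78.4 x − 117.6 y = -9157.95
-519.8 x + 120.0 y = -5918.22
Solving the 2×2 system: x ≈ 34.7, y ≈ 101.0 km.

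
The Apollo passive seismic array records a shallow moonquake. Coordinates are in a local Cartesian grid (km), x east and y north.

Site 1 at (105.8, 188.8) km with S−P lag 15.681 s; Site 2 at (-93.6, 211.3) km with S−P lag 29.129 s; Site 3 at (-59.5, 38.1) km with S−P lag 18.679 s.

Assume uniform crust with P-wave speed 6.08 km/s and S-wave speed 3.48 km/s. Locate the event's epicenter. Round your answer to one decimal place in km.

Distance from S−P lag: d = Δt · v_P v_S / (v_P − v_S) = Δt · (6.08·3.48)/(6.08−3.48) ≈ 8.1378·Δt.
So d_Site 1 = 127.61, d_Site 2 = 237.05, d_Site 3 = 152.01 km.
Circle about each station: (x − 105.8)² + (y − 188.8)² = 127.61²; (x + 93.6)² + (y − 211.3)² = 237.05²; (x + 59.5)² + (y − 38.1)² = 152.01².
Subtracting the Site 1 equation from the Site 2 and Site 3 equations removes the quadratic terms:
-398.8 x + 45.0 y = -33338.82
-330.6 x − 301.4 y = -48669.95
Solving the 2×2 system: x ≈ 90.6, y ≈ 62.1 km.

90.6 km east, 62.1 km north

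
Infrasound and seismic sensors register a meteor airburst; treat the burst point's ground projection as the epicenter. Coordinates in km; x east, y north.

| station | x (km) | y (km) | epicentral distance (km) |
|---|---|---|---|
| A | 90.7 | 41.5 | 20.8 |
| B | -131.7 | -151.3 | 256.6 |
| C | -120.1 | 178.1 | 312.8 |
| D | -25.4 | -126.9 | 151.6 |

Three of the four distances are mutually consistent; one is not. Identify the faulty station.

A

Solve using three stations at a time. Using B, C, D (subtract circle equations pairwise → linear system) gives (x, y) ≈ (101.0, -43.2).
Distances from that point to each station vs reported:
  A: calculated 85.3 vs reported 20.8 → residual 64.5 km
  B: calculated 256.6 vs reported 256.6 → residual 0.0 km
  C: calculated 312.8 vs reported 312.8 → residual 0.0 km
  D: calculated 151.6 vs reported 151.6 → residual 0.0 km
B, C, D are mutually consistent (residuals ≈ 0); A is off by 64.5 km.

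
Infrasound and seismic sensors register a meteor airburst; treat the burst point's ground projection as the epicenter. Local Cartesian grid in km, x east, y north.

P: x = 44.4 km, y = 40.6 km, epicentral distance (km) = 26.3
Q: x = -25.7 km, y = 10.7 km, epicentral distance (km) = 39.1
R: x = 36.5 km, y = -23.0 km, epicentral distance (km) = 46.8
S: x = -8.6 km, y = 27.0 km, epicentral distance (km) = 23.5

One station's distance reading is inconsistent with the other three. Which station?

P

Solve using three stations at a time. Using Q, R, S (subtract circle equations pairwise → linear system) gives (x, y) ≈ (12.8, 17.4).
Distances from that point to each station vs reported:
  P: calculated 39.2 vs reported 26.3 → residual 12.9 km
  Q: calculated 39.1 vs reported 39.1 → residual 0.0 km
  R: calculated 46.8 vs reported 46.8 → residual 0.0 km
  S: calculated 23.5 vs reported 23.5 → residual 0.0 km
Q, R, S are mutually consistent (residuals ≈ 0); P is off by 12.9 km.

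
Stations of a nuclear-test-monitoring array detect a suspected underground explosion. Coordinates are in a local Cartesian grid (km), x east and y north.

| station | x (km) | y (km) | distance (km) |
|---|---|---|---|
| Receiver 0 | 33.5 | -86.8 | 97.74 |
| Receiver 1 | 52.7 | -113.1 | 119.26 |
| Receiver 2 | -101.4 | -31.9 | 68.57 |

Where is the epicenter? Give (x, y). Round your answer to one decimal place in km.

Circle about each station: (x − 33.5)² + (y + 86.8)² = 97.74²; (x − 52.7)² + (y + 113.1)² = 119.26²; (x + 101.4)² + (y + 31.9)² = 68.57².
Subtracting the Receiver 0 equation from the Receiver 1 and Receiver 2 equations removes the quadratic terms:
38.4 x − 52.6 y = 2242.57
-269.8 x + 109.8 y = 7494.34
Solving the 2×2 system: x ≈ -64.2, y ≈ -89.5 km.

x ≈ -64.2 km, y ≈ -89.5 km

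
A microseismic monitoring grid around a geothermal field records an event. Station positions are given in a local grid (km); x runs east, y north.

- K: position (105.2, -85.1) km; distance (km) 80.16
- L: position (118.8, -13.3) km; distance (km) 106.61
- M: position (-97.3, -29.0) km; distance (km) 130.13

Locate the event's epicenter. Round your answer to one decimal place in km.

Circle about each station: (x − 105.2)² + (y + 85.1)² = 80.16²; (x − 118.8)² + (y + 13.3)² = 106.61²; (x + 97.3)² + (y + 29.0)² = 130.13².
Subtracting pairs of circle equations eliminates x²+y² and gives linear equations (the radical axes):
27.2 x + 143.6 y = -8958.79
-405.0 x + 112.2 y = -18508.95
Solving the 2×2 system: x ≈ 27.0, y ≈ -67.5 km.
Check against K (with the unrounded x, y): √((x − 105.2)²+(y + 85.1)²) = 80.16 ≈ 80.16 km. ✓

27.0 km east, -67.5 km north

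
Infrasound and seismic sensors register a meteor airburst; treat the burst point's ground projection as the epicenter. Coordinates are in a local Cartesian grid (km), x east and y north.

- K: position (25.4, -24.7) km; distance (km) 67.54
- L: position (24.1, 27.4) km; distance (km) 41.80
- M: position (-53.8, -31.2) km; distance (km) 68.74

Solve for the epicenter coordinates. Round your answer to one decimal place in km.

-17.7 km east, 27.3 km north

Circle about each station: (x − 25.4)² + (y + 24.7)² = 67.54²; (x − 24.1)² + (y − 27.4)² = 41.80²; (x + 53.8)² + (y + 31.2)² = 68.74².
Subtracting pairs of circle equations eliminates x²+y² and gives linear equations (the radical axes):
-2.6 x + 104.2 y = 2890.73
-158.4 x − 13.0 y = 2449.09
Solving the 2×2 system: x ≈ -17.7, y ≈ 27.3 km.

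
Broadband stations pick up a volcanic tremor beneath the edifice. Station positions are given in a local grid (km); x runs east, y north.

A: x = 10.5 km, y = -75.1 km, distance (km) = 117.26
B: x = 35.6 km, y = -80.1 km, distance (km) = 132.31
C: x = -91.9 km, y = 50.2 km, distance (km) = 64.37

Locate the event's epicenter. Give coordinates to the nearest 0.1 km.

Circle about each station: (x − 10.5)² + (y + 75.1)² = 117.26²; (x − 35.6)² + (y + 80.1)² = 132.31²; (x + 91.9)² + (y − 50.2)² = 64.37².
Subtracting the A equation from the B and C equations removes the quadratic terms:
50.2 x − 10.0 y = -1822.92
-204.8 x + 250.6 y = 14821.80
Solving the 2×2 system: x ≈ -29.3, y ≈ 35.2 km.

x ≈ -29.3 km, y ≈ 35.2 km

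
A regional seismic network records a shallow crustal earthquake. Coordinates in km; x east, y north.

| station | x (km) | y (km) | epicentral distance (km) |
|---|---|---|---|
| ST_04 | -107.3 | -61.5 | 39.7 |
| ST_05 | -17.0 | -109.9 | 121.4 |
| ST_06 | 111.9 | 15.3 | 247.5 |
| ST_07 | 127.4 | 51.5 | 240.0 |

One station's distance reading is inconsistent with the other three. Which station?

ST_06

Solve using three stations at a time. Using ST_04, ST_05, ST_07 (subtract circle equations pairwise → linear system) gives (x, y) ≈ (-101.0, -22.2).
Distances from that point to each station vs reported:
  ST_04: calculated 39.8 vs reported 39.7 → residual 0.1 km
  ST_05: calculated 121.4 vs reported 121.4 → residual 0.0 km
  ST_06: calculated 216.2 vs reported 247.5 → residual 31.3 km
  ST_07: calculated 240.0 vs reported 240.0 → residual 0.0 km
ST_04, ST_05, ST_07 are mutually consistent (residuals ≈ 0); ST_06 is off by 31.3 km.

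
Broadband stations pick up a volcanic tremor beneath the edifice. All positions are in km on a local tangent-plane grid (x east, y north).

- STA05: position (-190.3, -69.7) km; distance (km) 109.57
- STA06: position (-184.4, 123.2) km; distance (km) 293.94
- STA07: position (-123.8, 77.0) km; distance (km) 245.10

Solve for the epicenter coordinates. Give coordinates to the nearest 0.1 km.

-140.9 km east, -167.5 km north

Circle about each station: (x + 190.3)² + (y + 69.7)² = 109.57²; (x + 184.4)² + (y − 123.2)² = 293.94²; (x + 123.8)² + (y − 77.0)² = 245.10².
Subtracting pairs of circle equations eliminates x²+y² and gives linear equations (the radical axes):
11.8 x + 385.8 y = -66285.72
133.0 x + 293.4 y = -67885.17
Solving the 2×2 system: x ≈ -140.9, y ≈ -167.5 km.
Check against STA05 (with the unrounded x, y): √((x + 190.3)²+(y + 69.7)²) = 109.57 ≈ 109.57 km. ✓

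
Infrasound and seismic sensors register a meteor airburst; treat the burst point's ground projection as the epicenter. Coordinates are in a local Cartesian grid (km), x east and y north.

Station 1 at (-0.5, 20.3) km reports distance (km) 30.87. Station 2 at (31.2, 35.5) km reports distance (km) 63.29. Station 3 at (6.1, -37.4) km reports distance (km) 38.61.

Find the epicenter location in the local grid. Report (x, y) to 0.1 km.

-16.5 km east, -6.1 km north

Circle about each station: (x + 0.5)² + (y − 20.3)² = 30.87²; (x − 31.2)² + (y − 35.5)² = 63.29²; (x − 6.1)² + (y + 37.4)² = 38.61².
Subtracting the Station 1 equation from the Station 2 and Station 3 equations removes the quadratic terms:
63.4 x + 30.4 y = -1231.32
13.2 x − 115.4 y = 485.85
Solving the 2×2 system: x ≈ -16.5, y ≈ -6.1 km.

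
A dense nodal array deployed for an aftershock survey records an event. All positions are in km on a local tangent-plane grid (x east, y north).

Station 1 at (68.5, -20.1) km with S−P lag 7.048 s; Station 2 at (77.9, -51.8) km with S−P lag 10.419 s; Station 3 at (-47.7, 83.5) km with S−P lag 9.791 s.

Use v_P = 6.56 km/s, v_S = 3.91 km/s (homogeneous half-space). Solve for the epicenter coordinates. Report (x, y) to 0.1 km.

(36.6, 40.2)

Distance from S−P lag: d = Δt · v_P v_S / (v_P − v_S) = Δt · (6.56·3.91)/(6.56−3.91) ≈ 9.6791·Δt.
So d_Station 1 = 68.22, d_Station 2 = 100.85, d_Station 3 = 94.77 km.
Circle about each station: (x − 68.5)² + (y + 20.1)² = 68.22²; (x − 77.9)² + (y + 51.8)² = 100.85²; (x + 47.7)² + (y − 83.5)² = 94.77².
Subtracting pairs of circle equations eliminates x²+y² and gives linear equations (the radical axes):
18.8 x − 63.4 y = -1861.36
-232.4 x + 207.2 y = -176.10
Solving the 2×2 system: x ≈ 36.6, y ≈ 40.2 km.
Check against Station 1 (with the unrounded x, y): √((x − 68.5)²+(y + 20.1)²) = 68.23 ≈ 68.22 km. ✓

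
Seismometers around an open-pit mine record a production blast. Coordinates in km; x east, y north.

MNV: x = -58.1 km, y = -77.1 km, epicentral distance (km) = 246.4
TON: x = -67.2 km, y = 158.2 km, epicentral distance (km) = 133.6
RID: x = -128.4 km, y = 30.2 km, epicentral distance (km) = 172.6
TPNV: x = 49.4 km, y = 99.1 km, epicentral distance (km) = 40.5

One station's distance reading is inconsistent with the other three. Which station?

Solve using three stations at a time. Using MNV, TON, TPNV (subtract circle equations pairwise → linear system) gives (x, y) ≈ (64.6, 136.6).
Distances from that point to each station vs reported:
  MNV: calculated 246.4 vs reported 246.4 → residual 0.0 km
  TON: calculated 133.6 vs reported 133.6 → residual 0.0 km
  RID: calculated 220.4 vs reported 172.6 → residual 47.8 km
  TPNV: calculated 40.4 vs reported 40.5 → residual 0.1 km
MNV, TON, TPNV are mutually consistent (residuals ≈ 0); RID is off by 47.8 km.

RID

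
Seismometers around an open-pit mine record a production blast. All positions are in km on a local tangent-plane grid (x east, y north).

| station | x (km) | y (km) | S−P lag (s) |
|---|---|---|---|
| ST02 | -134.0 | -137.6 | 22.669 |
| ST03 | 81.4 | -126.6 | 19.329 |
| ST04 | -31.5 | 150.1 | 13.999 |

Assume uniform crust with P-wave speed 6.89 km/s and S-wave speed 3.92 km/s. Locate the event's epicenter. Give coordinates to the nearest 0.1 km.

(-7.4, 25.1)

Distance from S−P lag: d = Δt · v_P v_S / (v_P − v_S) = Δt · (6.89·3.92)/(6.89−3.92) ≈ 9.0939·Δt.
So d_ST02 = 206.15, d_ST03 = 175.78, d_ST04 = 127.31 km.
Circle about each station: (x + 134.0)² + (y + 137.6)² = 206.15²; (x − 81.4)² + (y + 126.6)² = 175.78²; (x + 31.5)² + (y − 150.1)² = 127.31².
Subtracting the ST02 equation from the ST03 and ST04 equations removes the quadratic terms:
430.8 x + 22.0 y = -2637.03
205.0 x + 575.4 y = 12922.49
Solving the 2×2 system: x ≈ -7.4, y ≈ 25.1 km.
Check against ST02 (with the unrounded x, y): √((x + 134.0)²+(y + 137.6)²) = 206.15 ≈ 206.15 km. ✓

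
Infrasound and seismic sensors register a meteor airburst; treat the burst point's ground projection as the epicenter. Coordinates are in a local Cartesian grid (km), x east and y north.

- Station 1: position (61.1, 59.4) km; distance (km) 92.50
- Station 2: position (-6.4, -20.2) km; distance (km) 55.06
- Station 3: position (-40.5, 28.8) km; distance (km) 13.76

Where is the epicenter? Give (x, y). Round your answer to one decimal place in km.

x ≈ -26.9 km, y ≈ 30.9 km

Circle about each station: (x − 61.1)² + (y − 59.4)² = 92.50²; (x + 6.4)² + (y + 20.2)² = 55.06²; (x + 40.5)² + (y − 28.8)² = 13.76².
Subtracting the Station 1 equation from the Station 2 and Station 3 equations removes the quadratic terms:
-135.0 x − 159.2 y = -1287.92
-203.2 x − 61.2 y = 3575.03
Solving the 2×2 system: x ≈ -26.9, y ≈ 30.9 km.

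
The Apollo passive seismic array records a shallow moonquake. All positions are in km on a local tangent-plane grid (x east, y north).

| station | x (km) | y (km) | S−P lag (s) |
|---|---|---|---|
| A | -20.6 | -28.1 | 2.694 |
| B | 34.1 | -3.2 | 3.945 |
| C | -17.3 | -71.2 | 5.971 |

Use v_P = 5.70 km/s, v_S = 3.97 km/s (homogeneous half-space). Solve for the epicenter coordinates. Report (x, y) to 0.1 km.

(-16.5, 6.9)

Distance from S−P lag: d = Δt · v_P v_S / (v_P − v_S) = Δt · (5.70·3.97)/(5.70−3.97) ≈ 13.0803·Δt.
So d_A = 35.24, d_B = 51.60, d_C = 78.10 km.
Circle about each station: (x + 20.6)² + (y + 28.1)² = 35.24²; (x − 34.1)² + (y + 3.2)² = 51.60²; (x + 17.3)² + (y + 71.2)² = 78.10².
Subtracting the A equation from the B and C equations removes the quadratic terms:
109.4 x + 49.8 y = -1461.62
6.6 x − 86.2 y = -702.99
Solving the 2×2 system: x ≈ -16.5, y ≈ 6.9 km.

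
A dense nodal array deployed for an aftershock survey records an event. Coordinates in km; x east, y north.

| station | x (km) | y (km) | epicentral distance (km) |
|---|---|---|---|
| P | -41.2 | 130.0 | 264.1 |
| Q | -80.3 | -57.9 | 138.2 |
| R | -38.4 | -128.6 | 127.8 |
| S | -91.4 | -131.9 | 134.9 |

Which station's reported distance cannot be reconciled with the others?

Solve using three stations at a time. Using P, Q, S (subtract circle equations pairwise → linear system) gives (x, y) ≈ (43.0, -120.3).
Distances from that point to each station vs reported:
  P: calculated 264.1 vs reported 264.1 → residual 0.0 km
  Q: calculated 138.2 vs reported 138.2 → residual 0.0 km
  R: calculated 81.8 vs reported 127.8 → residual 46.0 km
  S: calculated 134.9 vs reported 134.9 → residual 0.0 km
P, Q, S are mutually consistent (residuals ≈ 0); R is off by 46.0 km.

R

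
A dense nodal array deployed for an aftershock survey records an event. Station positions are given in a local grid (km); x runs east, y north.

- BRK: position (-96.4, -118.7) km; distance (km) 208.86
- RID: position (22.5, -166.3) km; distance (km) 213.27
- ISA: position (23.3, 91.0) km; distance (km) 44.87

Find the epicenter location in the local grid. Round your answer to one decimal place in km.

(31.0, 46.8)

Circle about each station: (x + 96.4)² + (y + 118.7)² = 208.86²; (x − 22.5)² + (y + 166.3)² = 213.27²; (x − 23.3)² + (y − 91.0)² = 44.87².
Subtracting the BRK equation from the RID and ISA equations removes the quadratic terms:
237.8 x − 95.2 y = 2917.70
239.4 x + 419.4 y = 27050.42
Solving the 2×2 system: x ≈ 31.0, y ≈ 46.8 km.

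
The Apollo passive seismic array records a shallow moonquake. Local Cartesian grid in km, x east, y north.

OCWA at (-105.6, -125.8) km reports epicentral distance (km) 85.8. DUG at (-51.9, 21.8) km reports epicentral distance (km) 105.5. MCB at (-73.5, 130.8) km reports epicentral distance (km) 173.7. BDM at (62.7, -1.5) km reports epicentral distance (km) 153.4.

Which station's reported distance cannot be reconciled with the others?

DUG

Solve using three stations at a time. Using OCWA, MCB, BDM (subtract circle equations pairwise → linear system) gives (x, y) ≈ (-85.1, -42.5).
Distances from that point to each station vs reported:
  OCWA: calculated 85.8 vs reported 85.8 → residual 0.0 km
  DUG: calculated 72.4 vs reported 105.5 → residual 33.1 km
  MCB: calculated 173.7 vs reported 173.7 → residual 0.0 km
  BDM: calculated 153.4 vs reported 153.4 → residual 0.0 km
OCWA, MCB, BDM are mutually consistent (residuals ≈ 0); DUG is off by 33.1 km.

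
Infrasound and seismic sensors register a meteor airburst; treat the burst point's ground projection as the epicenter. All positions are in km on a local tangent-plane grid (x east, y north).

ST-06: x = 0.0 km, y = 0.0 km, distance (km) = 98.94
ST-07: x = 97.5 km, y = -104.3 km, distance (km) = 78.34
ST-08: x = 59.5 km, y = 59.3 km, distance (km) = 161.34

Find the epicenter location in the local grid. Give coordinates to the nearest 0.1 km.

(19.5, -97.0)

Circle about each station: x² + y² = 98.94²; (x − 97.5)² + (y + 104.3)² = 78.34²; (x − 59.5)² + (y − 59.3)² = 161.34².
Subtracting pairs of circle equations eliminates x²+y² and gives linear equations (the radical axes):
195.0 x − 208.6 y = 24036.71
119.0 x + 118.6 y = -9184.73
Solving the 2×2 system: x ≈ 19.5, y ≈ -97.0 km.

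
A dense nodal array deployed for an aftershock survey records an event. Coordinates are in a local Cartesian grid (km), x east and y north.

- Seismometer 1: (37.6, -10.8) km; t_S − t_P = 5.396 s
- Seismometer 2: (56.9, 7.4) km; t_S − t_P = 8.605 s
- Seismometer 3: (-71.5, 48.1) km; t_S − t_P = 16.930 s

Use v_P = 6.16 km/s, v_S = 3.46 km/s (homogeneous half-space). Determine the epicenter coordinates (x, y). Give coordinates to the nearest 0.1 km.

Distance from S−P lag: d = Δt · v_P v_S / (v_P − v_S) = Δt · (6.16·3.46)/(6.16−3.46) ≈ 7.8939·Δt.
So d_Seismometer 1 = 42.60, d_Seismometer 2 = 67.93, d_Seismometer 3 = 133.64 km.
Circle about each station: (x − 37.6)² + (y + 10.8)² = 42.60²; (x − 56.9)² + (y − 7.4)² = 67.93²; (x + 71.5)² + (y − 48.1)² = 133.64².
Subtracting pairs of circle equations eliminates x²+y² and gives linear equations (the radical axes):
38.6 x + 36.4 y = -1037.75
-218.2 x + 117.8 y = -10149.43
Solving the 2×2 system: x ≈ 19.8, y ≈ -49.5 km.

(19.8, -49.5)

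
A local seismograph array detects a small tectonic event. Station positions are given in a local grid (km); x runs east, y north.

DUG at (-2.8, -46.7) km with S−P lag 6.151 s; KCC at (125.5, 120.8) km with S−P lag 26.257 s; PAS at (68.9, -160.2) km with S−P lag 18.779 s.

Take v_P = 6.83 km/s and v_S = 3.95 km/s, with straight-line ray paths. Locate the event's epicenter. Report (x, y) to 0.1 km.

Distance from S−P lag: d = Δt · v_P v_S / (v_P − v_S) = Δt · (6.83·3.95)/(6.83−3.95) ≈ 9.3675·Δt.
So d_DUG = 57.62, d_KCC = 245.96, d_PAS = 175.91 km.
Circle about each station: (x + 2.8)² + (y + 46.7)² = 57.62²; (x − 125.5)² + (y − 120.8)² = 245.96²; (x − 68.9)² + (y + 160.2)² = 175.91².
Subtracting pairs of circle equations eliminates x²+y² and gives linear equations (the radical axes):
256.6 x + 335.0 y = -29022.10
143.4 x − 227.0 y = 598.26
Solving the 2×2 system: x ≈ -60.1, y ≈ -40.6 km.

x ≈ -60.1 km, y ≈ -40.6 km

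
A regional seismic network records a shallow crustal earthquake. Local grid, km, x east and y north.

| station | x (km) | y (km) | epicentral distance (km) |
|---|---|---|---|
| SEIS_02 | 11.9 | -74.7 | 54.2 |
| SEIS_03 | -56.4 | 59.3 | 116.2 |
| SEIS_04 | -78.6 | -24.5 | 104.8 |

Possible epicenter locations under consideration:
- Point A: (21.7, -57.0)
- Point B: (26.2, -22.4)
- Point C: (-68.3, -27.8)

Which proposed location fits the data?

For each candidate, compare |candidate − station| to the reported distance:
Point A: residuals SEIS_02 34.0, SEIS_03 23.9, SEIS_04 0.6 → max 34.0 km
Point B: residuals SEIS_02 0.0, SEIS_03 0.0, SEIS_04 0.0 → max 0.0 km
Point C: residuals SEIS_02 38.7, SEIS_03 28.3, SEIS_04 94.0 → max 94.0 km
Only Point B has all residuals ≈ 0.

Point B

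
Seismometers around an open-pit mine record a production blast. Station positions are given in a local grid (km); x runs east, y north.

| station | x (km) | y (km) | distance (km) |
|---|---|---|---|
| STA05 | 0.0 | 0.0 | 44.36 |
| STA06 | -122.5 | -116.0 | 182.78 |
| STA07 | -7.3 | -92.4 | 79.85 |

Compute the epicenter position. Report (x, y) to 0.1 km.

36.3 km east, -25.5 km north

Circle about each station: x² + y² = 44.36²; (x + 122.5)² + (y + 116.0)² = 182.78²; (x + 7.3)² + (y + 92.4)² = 79.85².
Subtracting pairs of circle equations eliminates x²+y² and gives linear equations (the radical axes):
-245.0 x − 232.0 y = -2978.47
-14.6 x − 184.8 y = 4182.84
Solving the 2×2 system: x ≈ 36.3, y ≈ -25.5 km.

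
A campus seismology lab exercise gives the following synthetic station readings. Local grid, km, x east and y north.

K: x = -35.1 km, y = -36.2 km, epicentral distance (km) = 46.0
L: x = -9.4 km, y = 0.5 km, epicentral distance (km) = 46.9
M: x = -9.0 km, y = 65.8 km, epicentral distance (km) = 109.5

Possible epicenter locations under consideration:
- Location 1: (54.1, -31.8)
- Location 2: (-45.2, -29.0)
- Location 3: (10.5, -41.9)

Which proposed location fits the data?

For each candidate, compare |candidate − station| to the reported distance:
Location 1: residuals K 43.3, L 24.3, M 6.7 → max 43.3 km
Location 2: residuals K 33.6, L 0.5, M 8.0 → max 33.6 km
Location 3: residuals K 0.0, L 0.1, M 0.0 → max 0.1 km
Only Location 3 has all residuals ≈ 0.

Location 3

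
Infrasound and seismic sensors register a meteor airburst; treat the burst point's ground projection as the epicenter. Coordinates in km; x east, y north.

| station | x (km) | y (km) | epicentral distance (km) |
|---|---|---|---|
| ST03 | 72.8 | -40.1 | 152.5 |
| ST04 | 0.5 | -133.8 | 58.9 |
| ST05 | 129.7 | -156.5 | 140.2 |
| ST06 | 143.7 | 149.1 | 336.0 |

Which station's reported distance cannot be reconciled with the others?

Solve using three stations at a time. Using ST03, ST04, ST06 (subtract circle equations pairwise → linear system) gives (x, y) ≈ (-56.5, -120.6).
Distances from that point to each station vs reported:
  ST03: calculated 152.4 vs reported 152.5 → residual 0.1 km
  ST04: calculated 58.5 vs reported 58.9 → residual 0.4 km
  ST05: calculated 189.6 vs reported 140.2 → residual 49.4 km
  ST06: calculated 335.9 vs reported 336.0 → residual 0.1 km
ST03, ST04, ST06 are mutually consistent (residuals ≈ 0); ST05 is off by 49.4 km.

ST05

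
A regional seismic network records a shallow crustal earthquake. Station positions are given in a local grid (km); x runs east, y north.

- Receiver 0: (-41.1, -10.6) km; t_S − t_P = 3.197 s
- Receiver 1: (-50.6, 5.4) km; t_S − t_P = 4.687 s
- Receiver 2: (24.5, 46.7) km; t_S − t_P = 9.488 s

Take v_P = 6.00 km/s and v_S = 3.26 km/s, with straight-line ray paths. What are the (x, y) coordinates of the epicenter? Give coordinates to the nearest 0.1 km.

Distance from S−P lag: d = Δt · v_P v_S / (v_P − v_S) = Δt · (6.00·3.26)/(6.00−3.26) ≈ 7.1387·Δt.
So d_Receiver 0 = 22.82, d_Receiver 1 = 33.46, d_Receiver 2 = 67.73 km.
Circle about each station: (x + 41.1)² + (y + 10.6)² = 22.82²; (x + 50.6)² + (y − 5.4)² = 33.46²; (x − 24.5)² + (y − 46.7)² = 67.73².
Subtracting the Receiver 0 equation from the Receiver 1 and Receiver 2 equations removes the quadratic terms:
-19.0 x + 32.0 y = 189.13
131.2 x + 114.6 y = -3087.03
Solving the 2×2 system: x ≈ -18.9, y ≈ -5.3 km.

-18.9 km east, -5.3 km north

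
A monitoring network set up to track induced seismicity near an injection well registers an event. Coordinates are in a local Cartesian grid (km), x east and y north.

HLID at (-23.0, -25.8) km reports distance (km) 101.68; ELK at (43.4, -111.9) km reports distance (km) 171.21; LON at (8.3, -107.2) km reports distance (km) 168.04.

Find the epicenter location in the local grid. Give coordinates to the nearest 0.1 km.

(33.1, 59.0)

Circle about each station: (x + 23.0)² + (y + 25.8)² = 101.68²; (x − 43.4)² + (y + 111.9)² = 171.21²; (x − 8.3)² + (y + 107.2)² = 168.04².
Subtracting the HLID equation from the ELK and LON equations removes the quadratic terms:
132.8 x − 172.2 y = -5763.51
62.6 x − 162.8 y = -7532.53
Solving the 2×2 system: x ≈ 33.1, y ≈ 59.0 km.
Check against HLID (with the unrounded x, y): √((x + 23.0)²+(y + 25.8)²) = 101.67 ≈ 101.68 km. ✓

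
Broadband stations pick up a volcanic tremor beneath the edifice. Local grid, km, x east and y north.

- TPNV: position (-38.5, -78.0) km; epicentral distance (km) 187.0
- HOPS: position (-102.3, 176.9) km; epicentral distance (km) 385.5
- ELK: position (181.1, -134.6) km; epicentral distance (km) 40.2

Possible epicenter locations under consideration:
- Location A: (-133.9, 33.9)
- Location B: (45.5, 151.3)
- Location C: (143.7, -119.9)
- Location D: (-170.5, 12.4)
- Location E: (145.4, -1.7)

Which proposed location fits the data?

Location C

For each candidate, compare |candidate − station| to the reported distance:
Location A: residuals TPNV 40.0, HOPS 239.1, ELK 317.0 → max 317.0 km
Location B: residuals TPNV 57.2, HOPS 235.5, ELK 276.2 → max 276.2 km
Location C: residuals TPNV 0.0, HOPS 0.0, ELK 0.0 → max 0.0 km
Location D: residuals TPNV 27.0, HOPS 207.4, ELK 340.9 → max 340.9 km
Location E: residuals TPNV 12.1, HOPS 80.1, ELK 97.4 → max 97.4 km
Only Location C has all residuals ≈ 0.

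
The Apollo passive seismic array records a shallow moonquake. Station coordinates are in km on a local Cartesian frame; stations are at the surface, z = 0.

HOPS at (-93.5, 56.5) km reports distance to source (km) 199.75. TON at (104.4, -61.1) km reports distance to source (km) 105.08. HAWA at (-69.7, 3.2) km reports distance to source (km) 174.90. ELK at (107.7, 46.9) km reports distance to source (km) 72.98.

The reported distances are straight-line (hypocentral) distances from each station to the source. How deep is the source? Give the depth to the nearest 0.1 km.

Each station gives a sphere (x−x_i)² + (y−y_i)² + z² = d_i² (stations at z=0).
Subtracting the HOPS sphere from TON and HAWA: z² cancels, leaving linear equations in x and y:
395.8 x − 235.2 y = 31556.33
47.6 x − 106.6 y = 2243.88
Solving: x ≈ 91.498, y ≈ 19.807 km (keep extra digits for the depth step; rounded: 91.5, 19.8).
Then from the HOPS sphere: z² = 199.75² − (x + 93.5)² − (y − 56.5)² with x = 91.498, y = 19.807, so z ≈ 65.798 ≈ 65.8 km.

z ≈ 65.8 km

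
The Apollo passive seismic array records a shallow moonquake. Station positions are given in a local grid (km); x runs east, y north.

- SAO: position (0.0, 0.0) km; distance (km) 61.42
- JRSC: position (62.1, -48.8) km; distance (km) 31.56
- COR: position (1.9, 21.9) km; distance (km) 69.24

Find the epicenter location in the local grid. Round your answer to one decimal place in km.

Circle about each station: x² + y² = 61.42²; (x − 62.1)² + (y + 48.8)² = 31.56²; (x − 1.9)² + (y − 21.9)² = 69.24².
Subtracting pairs of circle equations eliminates x²+y² and gives linear equations (the radical axes):
124.2 x − 97.6 y = 9014.23
3.8 x + 43.8 y = -538.54
Solving the 2×2 system: x ≈ 58.9, y ≈ -17.4 km.

x ≈ 58.9 km, y ≈ -17.4 km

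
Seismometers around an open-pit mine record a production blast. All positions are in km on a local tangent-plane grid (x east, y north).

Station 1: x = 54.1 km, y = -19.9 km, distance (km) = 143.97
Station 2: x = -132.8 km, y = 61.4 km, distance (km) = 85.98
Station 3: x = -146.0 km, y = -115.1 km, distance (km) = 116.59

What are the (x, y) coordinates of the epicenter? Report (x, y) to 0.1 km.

(-89.7, -13.0)

Circle about each station: (x − 54.1)² + (y + 19.9)² = 143.97²; (x + 132.8)² + (y − 61.4)² = 85.98²; (x + 146.0)² + (y + 115.1)² = 116.59².
Subtracting the Station 1 equation from the Station 2 and Station 3 equations removes the quadratic terms:
-373.8 x + 162.6 y = 31417.78
-400.2 x − 190.4 y = 38375.32
Solving the 2×2 system: x ≈ -89.7, y ≈ -13.0 km.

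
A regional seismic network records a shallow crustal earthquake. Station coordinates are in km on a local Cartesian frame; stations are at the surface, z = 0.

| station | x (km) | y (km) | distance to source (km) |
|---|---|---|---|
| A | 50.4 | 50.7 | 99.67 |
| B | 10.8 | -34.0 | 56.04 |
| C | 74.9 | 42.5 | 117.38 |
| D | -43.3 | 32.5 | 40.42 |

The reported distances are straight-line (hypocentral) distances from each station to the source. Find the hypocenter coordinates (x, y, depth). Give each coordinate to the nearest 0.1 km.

x ≈ -32.2 km, y ≈ -2.4 km, depth ≈ 17.1 km

Each station gives a sphere (x−x_i)² + (y−y_i)² + z² = d_i² (stations at z=0).
Subtracting the A sphere from B and C: z² cancels, leaving linear equations in x and y:
-79.2 x − 169.4 y = 2955.62
49.0 x − 16.4 y = -1538.35
Solving: x ≈ -32.196, y ≈ -2.395 km (keep extra digits for the depth step; rounded: -32.2, -2.4).
Then from the A sphere: z² = 99.67² − (x − 50.4)² − (y − 50.7)² with x = -32.196, y = -2.395, so z ≈ 17.115 ≈ 17.1 km.
Check against D (with the unrounded solution): distance 40.42 ≈ 40.42 km. ✓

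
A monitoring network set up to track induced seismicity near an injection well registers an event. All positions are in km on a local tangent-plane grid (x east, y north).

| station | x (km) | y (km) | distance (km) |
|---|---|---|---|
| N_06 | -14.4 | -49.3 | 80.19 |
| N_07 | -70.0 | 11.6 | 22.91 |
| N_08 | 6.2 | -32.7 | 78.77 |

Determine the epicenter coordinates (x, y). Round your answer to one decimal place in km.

Circle about each station: (x + 14.4)² + (y + 49.3)² = 80.19²; (x + 70.0)² + (y − 11.6)² = 22.91²; (x − 6.2)² + (y + 32.7)² = 78.77².
Subtracting the N_06 equation from the N_07 and N_08 equations removes the quadratic terms:
-111.2 x + 121.8 y = 8302.28
41.2 x + 33.2 y = -1304.40
Solving the 2×2 system: x ≈ -49.9, y ≈ 22.6 km.

(-49.9, 22.6)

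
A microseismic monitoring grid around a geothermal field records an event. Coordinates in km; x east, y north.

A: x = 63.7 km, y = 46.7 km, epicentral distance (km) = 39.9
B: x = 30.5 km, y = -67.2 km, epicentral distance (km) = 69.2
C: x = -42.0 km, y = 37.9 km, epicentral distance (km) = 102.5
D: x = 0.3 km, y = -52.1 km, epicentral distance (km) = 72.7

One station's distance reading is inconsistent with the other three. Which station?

A

Solve using three stations at a time. Using B, C, D (subtract circle equations pairwise → linear system) gives (x, y) ≈ (52.7, -1.5).
Distances from that point to each station vs reported:
  A: calculated 49.5 vs reported 39.9 → residual 9.6 km
  B: calculated 69.3 vs reported 69.2 → residual 0.1 km
  C: calculated 102.6 vs reported 102.5 → residual 0.1 km
  D: calculated 72.8 vs reported 72.7 → residual 0.1 km
B, C, D are mutually consistent (residuals ≈ 0); A is off by 9.6 km.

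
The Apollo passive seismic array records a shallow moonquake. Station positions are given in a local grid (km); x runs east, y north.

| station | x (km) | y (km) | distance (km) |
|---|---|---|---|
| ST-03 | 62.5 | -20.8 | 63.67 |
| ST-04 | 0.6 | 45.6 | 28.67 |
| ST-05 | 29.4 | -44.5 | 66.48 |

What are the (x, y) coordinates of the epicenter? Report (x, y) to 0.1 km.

(13.7, 20.1)

Circle about each station: (x − 62.5)² + (y + 20.8)² = 63.67²; (x − 0.6)² + (y − 45.6)² = 28.67²; (x − 29.4)² + (y + 44.5)² = 66.48².
Subtracting pairs of circle equations eliminates x²+y² and gives linear equations (the radical axes):
-123.8 x + 132.8 y = 972.73
-66.2 x − 47.4 y = -1860.00
Solving the 2×2 system: x ≈ 13.7, y ≈ 20.1 km.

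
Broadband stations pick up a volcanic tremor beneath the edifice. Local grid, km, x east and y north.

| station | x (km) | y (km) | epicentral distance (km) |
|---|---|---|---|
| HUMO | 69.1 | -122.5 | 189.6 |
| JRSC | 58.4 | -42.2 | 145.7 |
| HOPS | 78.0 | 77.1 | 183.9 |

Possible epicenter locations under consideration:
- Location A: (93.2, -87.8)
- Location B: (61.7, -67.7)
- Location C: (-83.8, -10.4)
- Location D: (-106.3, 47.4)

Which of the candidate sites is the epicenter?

For each candidate, compare |candidate − station| to the reported distance:
Location A: residuals HUMO 147.4, JRSC 88.3, HOPS 18.3 → max 147.4 km
Location B: residuals HUMO 134.3, JRSC 120.0, HOPS 38.2 → max 134.3 km
Location C: residuals HUMO 0.0, JRSC 0.0, HOPS 0.0 → max 0.0 km
Location D: residuals HUMO 54.6, JRSC 41.8, HOPS 2.8 → max 54.6 km
Only Location C has all residuals ≈ 0.

Location C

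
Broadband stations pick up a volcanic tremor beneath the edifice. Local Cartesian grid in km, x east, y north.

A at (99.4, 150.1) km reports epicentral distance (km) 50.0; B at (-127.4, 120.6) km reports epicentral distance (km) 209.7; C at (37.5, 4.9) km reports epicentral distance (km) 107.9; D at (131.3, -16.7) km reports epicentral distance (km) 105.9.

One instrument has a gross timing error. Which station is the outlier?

Solve using three stations at a time. Using A, B, C (subtract circle equations pairwise → linear system) gives (x, y) ≈ (81.6, 103.4).
Distances from that point to each station vs reported:
  A: calculated 50.0 vs reported 50.0 → residual 0.0 km
  B: calculated 209.7 vs reported 209.7 → residual 0.0 km
  C: calculated 107.9 vs reported 107.9 → residual 0.0 km
  D: calculated 130.0 vs reported 105.9 → residual 24.1 km
A, B, C are mutually consistent (residuals ≈ 0); D is off by 24.1 km.

D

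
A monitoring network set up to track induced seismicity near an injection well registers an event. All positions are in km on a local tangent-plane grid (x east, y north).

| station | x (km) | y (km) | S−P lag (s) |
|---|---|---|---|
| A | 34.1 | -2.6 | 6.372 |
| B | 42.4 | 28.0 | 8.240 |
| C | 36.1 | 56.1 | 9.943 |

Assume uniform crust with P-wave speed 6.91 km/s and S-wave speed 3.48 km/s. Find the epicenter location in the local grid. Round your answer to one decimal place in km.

x ≈ -10.1 km, y ≈ 3.9 km

Distance from S−P lag: d = Δt · v_P v_S / (v_P − v_S) = Δt · (6.91·3.48)/(6.91−3.48) ≈ 7.0107·Δt.
So d_A = 44.67, d_B = 57.77, d_C = 69.71 km.
Circle about each station: (x − 34.1)² + (y + 2.6)² = 44.67²; (x − 42.4)² + (y − 28.0)² = 57.77²; (x − 36.1)² + (y − 56.1)² = 69.71².
Subtracting pairs of circle equations eliminates x²+y² and gives linear equations (the radical axes):
16.6 x + 61.2 y = 70.23
4.0 x + 117.4 y = 416.77
Solving the 2×2 system: x ≈ -10.1, y ≈ 3.9 km.
Check against A (with the unrounded x, y): √((x − 34.1)²+(y + 2.6)²) = 44.70 ≈ 44.67 km. ✓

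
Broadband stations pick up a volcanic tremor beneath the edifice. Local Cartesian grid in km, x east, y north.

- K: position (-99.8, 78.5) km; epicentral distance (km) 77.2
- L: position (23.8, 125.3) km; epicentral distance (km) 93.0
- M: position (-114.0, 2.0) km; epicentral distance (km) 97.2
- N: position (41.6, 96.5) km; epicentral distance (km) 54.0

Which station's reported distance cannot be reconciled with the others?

Solve using three stations at a time. Using K, L, M (subtract circle equations pairwise → linear system) gives (x, y) ≈ (-28.7, 48.5).
Distances from that point to each station vs reported:
  K: calculated 77.2 vs reported 77.2 → residual 0.0 km
  L: calculated 93.0 vs reported 93.0 → residual 0.0 km
  M: calculated 97.2 vs reported 97.2 → residual 0.0 km
  N: calculated 85.1 vs reported 54.0 → residual 31.1 km
K, L, M are mutually consistent (residuals ≈ 0); N is off by 31.1 km.

N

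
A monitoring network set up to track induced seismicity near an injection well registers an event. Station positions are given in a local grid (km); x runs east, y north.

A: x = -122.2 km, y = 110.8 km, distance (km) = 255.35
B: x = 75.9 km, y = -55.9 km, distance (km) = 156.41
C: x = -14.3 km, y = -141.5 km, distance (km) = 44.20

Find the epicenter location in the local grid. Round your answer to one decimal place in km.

x ≈ -58.2 km, y ≈ -136.4 km

Circle about each station: (x + 122.2)² + (y − 110.8)² = 255.35²; (x − 75.9)² + (y + 55.9)² = 156.41²; (x + 14.3)² + (y + 141.5)² = 44.20².
Subtracting the A equation from the B and C equations removes the quadratic terms:
396.2 x − 333.4 y = 22415.67
215.8 x − 504.6 y = 56267.24
Solving the 2×2 system: x ≈ -58.2, y ≈ -136.4 km.
Check against A (with the unrounded x, y): √((x + 122.2)²+(y − 110.8)²) = 255.35 ≈ 255.35 km. ✓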